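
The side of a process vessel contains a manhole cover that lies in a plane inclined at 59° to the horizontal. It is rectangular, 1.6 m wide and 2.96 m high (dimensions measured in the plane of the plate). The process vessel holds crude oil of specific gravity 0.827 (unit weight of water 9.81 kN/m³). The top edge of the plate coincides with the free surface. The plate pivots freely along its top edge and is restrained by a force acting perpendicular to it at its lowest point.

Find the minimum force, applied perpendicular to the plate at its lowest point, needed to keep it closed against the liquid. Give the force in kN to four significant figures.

P ≈ 32.50 kN

γ = 0.827 × 9.81 = 8.11287 kN/m³.
Let θ = 59° be the plate's angle to the horizontal; measure y along the incline from where the plane meets the free surface. Vertical depth h = y·sinθ with sinθ = 0.857167.
The centroid lies 2.96/2 = 1.48 m below the top edge, so y_c = 1.48 m and h_c = 1.48 × 0.857167 = 1.26861 m.
A = 1.6 × 2.96 = 4.736 m².
Resultant F = γ·h_c·A = 8.11287 × 1.26861 × 4.736 = 48.7432 kN.
I_c = b·h³/12 = 1.6 × 2.96³/12 = 3.45791 m⁴.
Centre of pressure: y_p = y_c + I_c/(y_c·A) = 1.48 + 3.45791/(1.48 × 4.736) = 1.48 + 0.493333 = 1.97333 m along the plane.
The resultant acts 1.48 + 0.493333 = 1.97333 m (along the plate) below the hinge at the top edge, so the moment about the hinge is M = F × 1.97333 = 48.7432 × 1.97333 = 96.1864 kN·m.
A normal force at the bottom, 2.96 m from the hinge, must supply this moment: P = 96.1864/2.96 = 32.4954 kN.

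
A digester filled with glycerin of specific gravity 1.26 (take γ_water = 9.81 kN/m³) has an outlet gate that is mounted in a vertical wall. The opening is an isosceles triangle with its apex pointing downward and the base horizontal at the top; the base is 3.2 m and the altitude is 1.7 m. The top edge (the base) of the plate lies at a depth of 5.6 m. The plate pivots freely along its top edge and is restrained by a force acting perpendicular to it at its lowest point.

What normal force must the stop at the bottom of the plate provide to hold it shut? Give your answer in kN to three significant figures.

P ≈ 72.3 kN

γ = 1.26 × 9.81 = 12.3606 kN/m³.
With the apex down, the centroid sits h/3 = 1.7/3 = 0.566667 m below the base (the top edge), so the centroid depth is h_c = 5.6 + 0.566667 = 6.16667 m.
A = ½ × 3.2 × 1.7 = 2.72 m².
Resultant F = γ·h_c·A = 12.3606 × 6.16667 × 2.72 = 207.329 kN.
I_c = b·h³/36 = 3.2 × 1.7³/36 = 0.436711 m⁴.
Centre of pressure: y_p = y_c + I_c/(y_c·A) = 6.16667 + 0.436711/(6.16667 × 2.72) = 6.16667 + 0.026036 = 6.19271 m along the plane.
The resultant acts 0.566667 + 0.026036 = 0.592703 m (along the plate) below the hinge at the top edge, so the moment about the hinge is M = F × 0.592703 = 207.329 × 0.592703 = 122.885 kN·m.
A normal force at the bottom, 1.7 m from the hinge, must supply this moment: P = 122.885/1.7 = 72.2853 kN.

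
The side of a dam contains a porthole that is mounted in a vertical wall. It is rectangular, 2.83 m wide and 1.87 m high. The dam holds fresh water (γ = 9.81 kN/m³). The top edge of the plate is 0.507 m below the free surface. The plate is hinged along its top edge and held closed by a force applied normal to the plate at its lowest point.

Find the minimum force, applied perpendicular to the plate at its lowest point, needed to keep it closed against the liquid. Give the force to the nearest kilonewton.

P ≈ 46 kN

γ = 9.81 kN/m³.
The centroid lies 1.87/2 = 0.935 m below the top edge, so the centroid depth is h_c = 0.507 + 0.935 = 1.442 m.
A = 2.83 × 1.87 = 5.2921 m².
Resultant F = γ·h_c·A = 9.81 × 1.442 × 5.2921 = 74.8622 kN.
I_c = b·h³/12 = 2.83 × 1.87³/12 = 1.54216 m⁴.
Centre of pressure: y_p = y_c + I_c/(y_c·A) = 1.442 + 1.54216/(1.442 × 5.2921) = 1.442 + 0.202086 = 1.64409 m along the plane.
The resultant acts 0.935 + 0.202086 = 1.13709 m (along the plate) below the hinge at the top edge, so the moment about the hinge is M = F × 1.13709 = 74.8622 × 1.13709 = 85.1251 kN·m.
A normal force at the bottom, 1.87 m from the hinge, must supply this moment: P = 85.1251/1.87 = 45.5214 kN.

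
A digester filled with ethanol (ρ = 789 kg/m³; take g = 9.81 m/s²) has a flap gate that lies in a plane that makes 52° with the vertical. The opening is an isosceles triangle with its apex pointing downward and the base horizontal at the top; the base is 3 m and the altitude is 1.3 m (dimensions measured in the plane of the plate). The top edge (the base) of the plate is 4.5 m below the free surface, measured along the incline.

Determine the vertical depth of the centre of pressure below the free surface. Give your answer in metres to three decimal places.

h_p = 3.049 m

γ = ρg = 789 × 9.81 / 1000 = 7.74009 kN/m³.
The plate makes 52° with the vertical, i.e. θ = 90° − 52° = 38° to the horizontal. Measuring y along the incline from the free-surface line, vertical depth h = y·sinθ with sinθ = 0.615661.
With the apex down, the centroid sits h/3 = 1.3/3 = 0.433333 m below the base (the top edge), so y_c = 4.5 + 0.433333 = 4.93333 m and h_c = 4.93333 × 0.615661 = 3.03726 m.
A = ½ × 3 × 1.3 = 1.95 m².
Resultant F = γ·h_c·A = 7.74009 × 3.03726 × 1.95 = 45.8419 kN.
I_c = b·h³/36 = 3 × 1.3³/36 = 0.183083 m⁴.
Centre of pressure: y_p = y_c + I_c/(y_c·A) = 4.93333 + 0.183083/(4.93333 × 1.95) = 4.93333 + 0.0190315 = 4.95236 m along the plane.
Vertically, h_p = y_p·sinθ = 4.95236 × 0.615661 = 3.04897 m.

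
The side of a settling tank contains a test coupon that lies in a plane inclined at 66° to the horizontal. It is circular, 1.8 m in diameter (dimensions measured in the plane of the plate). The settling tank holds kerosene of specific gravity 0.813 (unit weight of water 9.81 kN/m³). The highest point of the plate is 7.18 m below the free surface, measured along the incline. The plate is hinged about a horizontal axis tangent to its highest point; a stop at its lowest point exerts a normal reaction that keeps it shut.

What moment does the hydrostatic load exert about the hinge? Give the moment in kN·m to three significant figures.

M ≈ 139 kN·m

γ = 0.813 × 9.81 = 7.97553 kN/m³.
Let θ = 66° be the plate's angle to the horizontal; measure y along the incline from where the plane meets the free surface. Vertical depth h = y·sinθ with sinθ = 0.913545.
The centroid is at the centre, 0.9 m below the top of the plate, so y_c = 7.18 + 0.9 = 8.08 m and h_c = 8.08 × 0.913545 = 7.38144 m.
A = π(0.9)² = 2.54469 m².
Resultant F = γ·h_c·A = 7.97553 × 7.38144 × 2.54469 = 149.808 kN.
I_c = πr⁴/4 = π × 0.9⁴/4 = 0.5153 m⁴.
Centre of pressure: y_p = y_c + I_c/(y_c·A) = 8.08 + 0.5153/(8.08 × 2.54469) = 8.08 + 0.0250619 = 8.10506 m along the plane.
The resultant acts 0.9 + 0.0250619 = 0.925062 m (along the plate) below the hinge at the top edge, so the moment about the hinge is M = F × 0.925062 = 149.808 × 0.925062 = 138.582 kN·m.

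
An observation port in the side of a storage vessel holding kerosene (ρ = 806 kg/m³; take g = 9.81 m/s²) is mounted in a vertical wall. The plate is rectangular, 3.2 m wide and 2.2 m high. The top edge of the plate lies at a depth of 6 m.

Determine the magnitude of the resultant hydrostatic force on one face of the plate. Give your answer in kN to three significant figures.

F ≈ 395 kN

γ = ρg = 806 × 9.81 / 1000 = 7.90686 kN/m³.
The centroid lies 2.2/2 = 1.1 m below the top edge, so the centroid depth is h_c = 6 + 1.1 = 7.1 m.
A = 3.2 × 2.2 = 7.04 m².
Resultant F = γ·h_c·A = 7.90686 × 7.1 × 7.04 = 395.216 kN.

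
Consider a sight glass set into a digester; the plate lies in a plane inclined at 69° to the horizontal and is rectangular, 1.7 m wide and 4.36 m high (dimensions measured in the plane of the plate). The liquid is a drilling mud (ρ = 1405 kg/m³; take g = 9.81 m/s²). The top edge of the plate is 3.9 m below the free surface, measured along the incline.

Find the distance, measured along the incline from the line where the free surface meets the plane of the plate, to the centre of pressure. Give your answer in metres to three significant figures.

y_p = 6.34 m

γ = ρg = 1405 × 9.81 / 1000 = 13.78305 kN/m³.
Let θ = 69° be the plate's angle to the horizontal; measure y along the incline from where the plane meets the free surface. Vertical depth h = y·sinθ with sinθ = 0.933580.
The centroid lies 4.36/2 = 2.18 m below the top edge, so y_c = 3.9 + 2.18 = 6.08 m and h_c = 6.08 × 0.933580 = 5.67617 m.
A = 1.7 × 4.36 = 7.412 m².
Resultant F = γ·h_c·A = 13.78305 × 5.67617 × 7.412 = 579.877 kN.
I_c = b·h³/12 = 1.7 × 4.36³/12 = 11.7416 m⁴.
Centre of pressure: y_p = y_c + I_c/(y_c·A) = 6.08 + 11.7416/(6.08 × 7.412) = 6.08 + 0.260548 = 6.34055 m along the plane.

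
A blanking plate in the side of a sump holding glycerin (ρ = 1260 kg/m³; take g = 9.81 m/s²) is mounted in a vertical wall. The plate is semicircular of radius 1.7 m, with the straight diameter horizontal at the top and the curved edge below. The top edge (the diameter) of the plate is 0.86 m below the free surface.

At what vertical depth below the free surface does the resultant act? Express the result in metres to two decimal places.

h_p = 1.71 m

γ = ρg = 1260 × 9.81 / 1000 = 12.3606 kN/m³.
The centroid of a semicircle lies 4r/(3π) = 0.721502 m from the diameter, here below the top edge, so the centroid depth is h_c = 0.86 + 0.721502 = 1.5815 m.
A = πr²/2 = π × 1.7²/2 = 4.5396 m².
Resultant F = γ·h_c·A = 12.3606 × 1.5815 × 4.5396 = 88.7414 kN.
I_c = (π/8 − 8/(9π))·r⁴ = 0.109757 × 1.7⁴ = 0.916701 m⁴.
Centre of pressure: y_p = y_c + I_c/(y_c·A) = 1.5815 + 0.916701/(1.5815 × 4.5396) = 1.5815 + 0.127685 = 1.70918 m along the plane.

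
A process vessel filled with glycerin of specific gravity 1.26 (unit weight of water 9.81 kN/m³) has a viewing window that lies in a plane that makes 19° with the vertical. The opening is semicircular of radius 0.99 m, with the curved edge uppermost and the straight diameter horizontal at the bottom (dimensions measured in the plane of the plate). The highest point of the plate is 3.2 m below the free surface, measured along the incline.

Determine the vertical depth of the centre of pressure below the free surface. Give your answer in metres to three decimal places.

γ = 1.26 × 9.81 = 12.3606 kN/m³.
The plate makes 19° with the vertical, i.e. θ = 90° − 19° = 71° to the horizontal. Measuring y along the incline from the free-surface line, vertical depth h = y·sinθ with sinθ = 0.945519.
The centroid lies 4r/(3π) = 0.420169 m above the diameter, so r − 4r/(3π) = 0.99 − 0.420169 = 0.569831 m below the topmost point, so y_c = 3.2 + 0.569831 = 3.76983 m and h_c = 3.76983 × 0.945519 = 3.56445 m.
A = πr²/2 = π × 0.99²/2 = 1.53954 m².
Resultant F = γ·h_c·A = 12.3606 × 3.56445 × 1.53954 = 67.8302 kN.
I_c = (π/8 − 8/(9π))·r⁴ = 0.109757 × 0.99⁴ = 0.105432 m⁴.
Centre of pressure: y_p = y_c + I_c/(y_c·A) = 3.76983 + 0.105432/(3.76983 × 1.53954) = 3.76983 + 0.018166 = 3.788 m along the plane.
Vertically, h_p = y_p·sinθ = 3.788 × 0.945519 = 3.58163 m.

h_p = 3.582 m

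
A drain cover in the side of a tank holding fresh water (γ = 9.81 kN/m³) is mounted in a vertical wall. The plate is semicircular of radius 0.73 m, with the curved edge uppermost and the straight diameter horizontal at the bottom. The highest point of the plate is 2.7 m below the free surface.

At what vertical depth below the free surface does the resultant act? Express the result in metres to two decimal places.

γ = 9.81 kN/m³.
The centroid lies 4r/(3π) = 0.309822 m above the diameter, so r − 4r/(3π) = 0.73 − 0.309822 = 0.420178 m below the topmost point, so the centroid depth is h_c = 2.7 + 0.420178 = 3.12018 m.
A = πr²/2 = π × 0.73²/2 = 0.837077 m².
Resultant F = γ·h_c·A = 9.81 × 3.12018 × 0.837077 = 25.6221 kN.
I_c = (π/8 − 8/(9π))·r⁴ = 0.109757 × 0.73⁴ = 0.0311691 m⁴.
Centre of pressure: y_p = y_c + I_c/(y_c·A) = 3.12018 + 0.0311691/(3.12018 × 0.837077) = 3.12018 + 0.0119338 = 3.13211 m along the plane.

h_p = 3.13 m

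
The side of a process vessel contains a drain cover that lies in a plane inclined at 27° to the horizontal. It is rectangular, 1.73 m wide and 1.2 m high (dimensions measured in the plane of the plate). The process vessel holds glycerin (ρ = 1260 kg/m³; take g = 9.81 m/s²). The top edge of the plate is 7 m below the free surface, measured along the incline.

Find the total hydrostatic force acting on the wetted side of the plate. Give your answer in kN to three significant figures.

F ≈ 88.5 kN

γ = ρg = 1260 × 9.81 / 1000 = 12.3606 kN/m³.
Let θ = 27° be the plate's angle to the horizontal; measure y along the incline from where the plane meets the free surface. Vertical depth h = y·sinθ with sinθ = 0.453990.
The centroid lies 1.2/2 = 0.6 m below the top edge, so y_c = 7 + 0.6 = 7.6 m and h_c = 7.6 × 0.453990 = 3.45032 m.
A = 1.73 × 1.2 = 2.076 m².
Resultant F = γ·h_c·A = 12.3606 × 3.45032 × 2.076 = 88.5373 kN.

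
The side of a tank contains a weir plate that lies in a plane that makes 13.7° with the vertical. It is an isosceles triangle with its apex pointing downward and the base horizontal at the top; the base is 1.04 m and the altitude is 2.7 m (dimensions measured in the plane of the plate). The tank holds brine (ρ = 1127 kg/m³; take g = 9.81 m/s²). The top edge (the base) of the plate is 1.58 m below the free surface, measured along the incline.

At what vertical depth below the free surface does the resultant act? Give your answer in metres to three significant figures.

γ = ρg = 1127 × 9.81 / 1000 = 11.05587 kN/m³.
The plate makes 13.7° with the vertical, i.e. θ = 90° − 13.7° = 76.3° to the horizontal. Measuring y along the incline from the free-surface line, vertical depth h = y·sinθ with sinθ = 0.971549.
With the apex down, the centroid sits h/3 = 2.7/3 = 0.9 m below the base (the top edge), so y_c = 1.58 + 0.9 = 2.48 m and h_c = 2.48 × 0.971549 = 2.40944 m.
A = ½ × 1.04 × 2.7 = 1.404 m².
Resultant F = γ·h_c·A = 11.05587 × 2.40944 × 1.404 = 37.4004 kN.
I_c = b·h³/36 = 1.04 × 2.7³/36 = 0.56862 m⁴.
Centre of pressure: y_p = y_c + I_c/(y_c·A) = 2.48 + 0.56862/(2.48 × 1.404) = 2.48 + 0.163306 = 2.64331 m along the plane.
Vertically, h_p = y_p·sinθ = 2.64331 × 0.971549 = 2.56811 m.

h_p = 2.57 m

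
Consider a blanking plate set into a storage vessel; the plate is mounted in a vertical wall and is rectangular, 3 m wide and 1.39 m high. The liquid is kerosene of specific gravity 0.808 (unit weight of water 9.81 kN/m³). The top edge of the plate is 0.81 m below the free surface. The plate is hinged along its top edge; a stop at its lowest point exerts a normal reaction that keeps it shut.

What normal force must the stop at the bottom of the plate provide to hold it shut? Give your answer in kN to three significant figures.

P ≈ 28.7 kN

γ = 0.808 × 9.81 = 7.92648 kN/m³.
The centroid lies 1.39/2 = 0.695 m below the top edge, so the centroid depth is h_c = 0.81 + 0.695 = 1.505 m.
A = 3 × 1.39 = 4.17 m².
Resultant F = γ·h_c·A = 7.92648 × 1.505 × 4.17 = 49.7454 kN.
I_c = b·h³/12 = 3 × 1.39³/12 = 0.671405 m⁴.
Centre of pressure: y_p = y_c + I_c/(y_c·A) = 1.505 + 0.671405/(1.505 × 4.17) = 1.505 + 0.106982 = 1.61198 m along the plane.
The resultant acts 0.695 + 0.106982 = 0.801982 m (along the plate) below the hinge at the top edge, so the moment about the hinge is M = F × 0.801982 = 49.7454 × 0.801982 = 39.8949 kN·m.
A normal force at the bottom, 1.39 m from the hinge, must supply this moment: P = 39.8949/1.39 = 28.7014 kN.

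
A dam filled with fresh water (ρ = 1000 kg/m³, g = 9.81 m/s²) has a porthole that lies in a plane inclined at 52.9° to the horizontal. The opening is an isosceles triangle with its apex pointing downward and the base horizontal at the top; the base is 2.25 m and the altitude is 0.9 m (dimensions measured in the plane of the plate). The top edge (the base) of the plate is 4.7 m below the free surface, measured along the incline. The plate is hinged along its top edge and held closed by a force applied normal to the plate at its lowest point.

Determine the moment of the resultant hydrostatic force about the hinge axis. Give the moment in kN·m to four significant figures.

M ≈ 12.24 kN·m

γ = ρg = 1000 × 9.81 = 9810 N/m³ = 9.81 kN/m³.
Let θ = 52.9° be the plate's angle to the horizontal; measure y along the incline from where the plane meets the free surface. Vertical depth h = y·sinθ with sinθ = 0.797584.
With the apex down, the centroid sits h/3 = 0.9/3 = 0.3 m below the base (the top edge), so y_c = 4.7 + 0.3 = 5 m and h_c = 5 × 0.797584 = 3.98792 m.
A = ½ × 2.25 × 0.9 = 1.0125 m².
Resultant F = γ·h_c·A = 9.81 × 3.98792 × 1.0125 = 39.6105 kN.
I_c = b·h³/36 = 2.25 × 0.9³/36 = 0.0455625 m⁴.
Centre of pressure: y_p = y_c + I_c/(y_c·A) = 5 + 0.0455625/(5 × 1.0125) = 5 + 0.009 = 5.009 m along the plane.
The resultant acts 0.3 + 0.009 = 0.309 m (along the plate) below the hinge at the top edge, so the moment about the hinge is M = F × 0.309 = 39.6105 × 0.309 = 12.2396 kN·m.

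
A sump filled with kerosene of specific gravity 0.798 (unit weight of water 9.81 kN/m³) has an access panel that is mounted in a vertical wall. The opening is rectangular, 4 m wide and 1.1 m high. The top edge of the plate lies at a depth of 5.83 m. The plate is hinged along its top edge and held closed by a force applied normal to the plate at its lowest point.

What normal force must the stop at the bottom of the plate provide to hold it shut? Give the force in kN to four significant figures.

P ≈ 113.0 kN

γ = 0.798 × 9.81 = 7.82838 kN/m³.
The centroid lies 1.1/2 = 0.55 m below the top edge, so the centroid depth is h_c = 5.83 + 0.55 = 6.38 m.
A = 4 × 1.1 = 4.4 m².
Resultant F = γ·h_c·A = 7.82838 × 6.38 × 4.4 = 219.758 kN.
I_c = b·h³/12 = 4 × 1.1³/12 = 0.443667 m⁴.
Centre of pressure: y_p = y_c + I_c/(y_c·A) = 6.38 + 0.443667/(6.38 × 4.4) = 6.38 + 0.0158046 = 6.3958 m along the plane.
The resultant acts 0.55 + 0.0158046 = 0.565805 m (along the plate) below the hinge at the top edge, so the moment about the hinge is M = F × 0.565805 = 219.758 × 0.565805 = 124.34 kN·m.
A normal force at the bottom, 1.1 m from the hinge, must supply this moment: P = 124.34/1.1 = 113.036 kN.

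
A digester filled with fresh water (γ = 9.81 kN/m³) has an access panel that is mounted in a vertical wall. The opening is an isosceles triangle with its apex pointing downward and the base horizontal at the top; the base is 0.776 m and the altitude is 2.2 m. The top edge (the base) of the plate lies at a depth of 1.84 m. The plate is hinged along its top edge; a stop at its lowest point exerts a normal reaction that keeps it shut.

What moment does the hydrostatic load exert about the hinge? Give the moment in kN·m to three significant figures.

γ = 9.81 kN/m³.
With the apex down, the centroid sits h/3 = 2.2/3 = 0.733333 m below the base (the top edge), so the centroid depth is h_c = 1.84 + 0.733333 = 2.57333 m.
A = ½ × 0.776 × 2.2 = 0.8536 m².
Resultant F = γ·h_c·A = 9.81 × 2.57333 × 0.8536 = 21.5486 kN.
I_c = b·h³/36 = 0.776 × 2.2³/36 = 0.229524 m⁴.
Centre of pressure: y_p = y_c + I_c/(y_c·A) = 2.57333 + 0.229524/(2.57333 × 0.8536) = 2.57333 + 0.104491 = 2.67782 m along the plane.
The resultant acts 0.733333 + 0.104491 = 0.837824 m (along the plate) below the hinge at the top edge, so the moment about the hinge is M = F × 0.837824 = 21.5486 × 0.837824 = 18.0539 kN·m.

M ≈ 18.1 kN·m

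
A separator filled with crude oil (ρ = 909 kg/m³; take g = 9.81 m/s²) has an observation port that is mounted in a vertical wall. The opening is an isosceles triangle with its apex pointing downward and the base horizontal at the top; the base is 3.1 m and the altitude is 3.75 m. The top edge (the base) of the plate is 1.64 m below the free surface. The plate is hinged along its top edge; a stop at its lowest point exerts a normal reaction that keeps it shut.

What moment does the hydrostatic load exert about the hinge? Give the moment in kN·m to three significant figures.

γ = ρg = 909 × 9.81 / 1000 = 8.91729 kN/m³.
With the apex down, the centroid sits h/3 = 3.75/3 = 1.25 m below the base (the top edge), so the centroid depth is h_c = 1.64 + 1.25 = 2.89 m.
A = ½ × 3.1 × 3.75 = 5.8125 m².
Resultant F = γ·h_c·A = 8.91729 × 2.89 × 5.8125 = 149.794 kN.
I_c = b·h³/36 = 3.1 × 3.75³/36 = 4.54102 m⁴.
Centre of pressure: y_p = y_c + I_c/(y_c·A) = 2.89 + 4.54102/(2.89 × 5.8125) = 2.89 + 0.270329 = 3.16033 m along the plane.
The resultant acts 1.25 + 0.270329 = 1.52033 m (along the plate) below the hinge at the top edge, so the moment about the hinge is M = F × 1.52033 = 149.794 × 1.52033 = 227.736 kN·m.

M ≈ 228 kN·m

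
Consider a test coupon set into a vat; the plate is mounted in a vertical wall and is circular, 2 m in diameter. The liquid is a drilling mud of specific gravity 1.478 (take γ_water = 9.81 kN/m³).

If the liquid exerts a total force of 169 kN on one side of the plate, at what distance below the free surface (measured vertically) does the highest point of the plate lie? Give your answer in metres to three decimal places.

γ = 1.478 × 9.81 = 14.49918 kN/m³.
A = π(1)² = 3.14159 m².
From F = γ·h_c·A, the centroid depth is h_c = 169/(14.49918 × 3.14159) = 3.71017 m.
The centroid is at the centre, 1 m below the top of the plate, so the highest point sits at h_top = 3.71017 − 1 = 2.71017 m below the surface.

d_top ≈ 2.710 m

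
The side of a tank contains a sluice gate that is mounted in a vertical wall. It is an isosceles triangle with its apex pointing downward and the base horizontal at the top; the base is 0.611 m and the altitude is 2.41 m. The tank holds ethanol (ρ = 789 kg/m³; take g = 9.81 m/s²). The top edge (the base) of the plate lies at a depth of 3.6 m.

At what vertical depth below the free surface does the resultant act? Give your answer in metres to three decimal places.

h_p = 4.477 m

γ = ρg = 789 × 9.81 / 1000 = 7.74009 kN/m³.
With the apex down, the centroid sits h/3 = 2.41/3 = 0.803333 m below the base (the top edge), so the centroid depth is h_c = 3.6 + 0.803333 = 4.40333 m.
A = ½ × 0.611 × 2.41 = 0.736255 m².
Resultant F = γ·h_c·A = 7.74009 × 4.40333 × 0.736255 = 25.0932 kN.
I_c = b·h³/36 = 0.611 × 2.41³/36 = 0.237569 m⁴.
Centre of pressure: y_p = y_c + I_c/(y_c·A) = 4.40333 + 0.237569/(4.40333 × 0.736255) = 4.40333 + 0.0732791 = 4.47661 m along the plane.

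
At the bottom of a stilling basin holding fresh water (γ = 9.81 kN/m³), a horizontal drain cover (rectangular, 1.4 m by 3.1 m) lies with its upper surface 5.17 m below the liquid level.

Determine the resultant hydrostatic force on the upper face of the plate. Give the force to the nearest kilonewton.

γ = 9.81 kN/m³.
The plate is horizontal, so pressure is uniform at p = γ·h = 9.81 × 5.17 = 50.7177 kN/m².
A = 1.4 × 3.1 = 4.34 m².
F = p·A = 50.7177 × 4.34 = 220.115 kN.

F ≈ 220 kN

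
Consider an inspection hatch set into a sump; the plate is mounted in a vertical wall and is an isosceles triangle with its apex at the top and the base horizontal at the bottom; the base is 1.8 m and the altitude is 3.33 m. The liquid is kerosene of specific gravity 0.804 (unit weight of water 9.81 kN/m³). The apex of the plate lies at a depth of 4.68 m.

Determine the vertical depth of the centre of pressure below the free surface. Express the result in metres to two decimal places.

h_p = 6.99 m

γ = 0.804 × 9.81 = 7.88724 kN/m³.
With the apex up, the centroid sits 2h/3 = 2 × 3.33/3 = 2.22 m below the apex, so the centroid depth is h_c = 4.68 + 2.22 = 6.9 m.
A = ½ × 1.8 × 3.33 = 2.997 m².
Resultant F = γ·h_c·A = 7.88724 × 6.9 × 2.997 = 163.103 kN.
I_c = b·h³/36 = 1.8 × 3.33³/36 = 1.8463 m⁴.
Centre of pressure: y_p = y_c + I_c/(y_c·A) = 6.9 + 1.8463/(6.9 × 2.997) = 6.9 + 0.0892825 = 6.98928 m along the plane.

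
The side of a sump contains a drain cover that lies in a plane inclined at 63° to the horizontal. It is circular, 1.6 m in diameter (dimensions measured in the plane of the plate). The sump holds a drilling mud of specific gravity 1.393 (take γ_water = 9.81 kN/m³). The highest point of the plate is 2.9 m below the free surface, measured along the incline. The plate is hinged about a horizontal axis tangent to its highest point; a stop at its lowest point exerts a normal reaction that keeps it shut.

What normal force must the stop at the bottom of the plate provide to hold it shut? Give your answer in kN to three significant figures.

P ≈ 47.7 kN

γ = 1.393 × 9.81 = 13.66533 kN/m³.
Let θ = 63° be the plate's angle to the horizontal; measure y along the incline from where the plane meets the free surface. Vertical depth h = y·sinθ with sinθ = 0.891007.
The centroid is at the centre, 0.8 m below the top of the plate, so y_c = 2.9 + 0.8 = 3.7 m and h_c = 3.7 × 0.891007 = 3.29673 m.
A = π(0.8)² = 2.01062 m².
Resultant F = γ·h_c·A = 13.66533 × 3.29673 × 2.01062 = 90.5802 kN.
I_c = πr⁴/4 = π × 0.8⁴/4 = 0.321699 m⁴.
Centre of pressure: y_p = y_c + I_c/(y_c·A) = 3.7 + 0.321699/(3.7 × 2.01062) = 3.7 + 0.0432432 = 3.74324 m along the plane.
The resultant acts 0.8 + 0.0432432 = 0.843243 m (along the plate) below the hinge at the top edge, so the moment about the hinge is M = F × 0.843243 = 90.5802 × 0.843243 = 76.3811 kN·m.
A normal force at the bottom, 1.6 m from the hinge, must supply this moment: P = 76.3811/1.6 = 47.7382 kN.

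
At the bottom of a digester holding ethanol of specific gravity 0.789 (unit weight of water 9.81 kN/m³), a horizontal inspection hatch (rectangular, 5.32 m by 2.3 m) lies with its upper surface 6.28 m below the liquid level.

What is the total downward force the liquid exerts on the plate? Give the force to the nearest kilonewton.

γ = 0.789 × 9.81 = 7.74009 kN/m³.
The plate is horizontal, so pressure is uniform at p = γ·h = 7.74009 × 6.28 = 48.6078 kN/m².
A = 5.32 × 2.3 = 12.236 m².
F = p·A = 48.6078 × 12.236 = 594.765 kN.

F ≈ 595 kN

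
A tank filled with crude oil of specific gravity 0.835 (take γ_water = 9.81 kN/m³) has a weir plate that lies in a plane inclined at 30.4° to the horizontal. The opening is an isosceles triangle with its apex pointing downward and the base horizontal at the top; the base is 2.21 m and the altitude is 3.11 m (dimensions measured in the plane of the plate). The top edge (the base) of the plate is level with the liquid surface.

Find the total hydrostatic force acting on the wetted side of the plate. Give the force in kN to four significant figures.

γ = 0.835 × 9.81 = 8.19135 kN/m³.
Let θ = 30.4° be the plate's angle to the horizontal; measure y along the incline from where the plane meets the free surface. Vertical depth h = y·sinθ with sinθ = 0.506034.
With the apex down, the centroid sits h/3 = 3.11/3 = 1.03667 m below the base (the top edge), so y_c = 1.03667 m and h_c = 1.03667 × 0.506034 = 0.52459 m.
A = ½ × 2.21 × 3.11 = 3.43655 m².
Resultant F = γ·h_c·A = 8.19135 × 0.52459 × 3.43655 = 14.7672 kN.

F ≈ 14.77 kN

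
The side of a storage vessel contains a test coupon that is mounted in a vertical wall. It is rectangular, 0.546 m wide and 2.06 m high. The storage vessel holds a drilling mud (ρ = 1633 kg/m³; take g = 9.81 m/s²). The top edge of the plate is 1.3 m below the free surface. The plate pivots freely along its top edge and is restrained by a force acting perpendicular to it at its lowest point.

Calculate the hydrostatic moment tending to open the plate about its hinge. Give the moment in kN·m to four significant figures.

γ = ρg = 1633 × 9.81 / 1000 = 16.01973 kN/m³.
The centroid lies 2.06/2 = 1.03 m below the top edge, so the centroid depth is h_c = 1.3 + 1.03 = 2.33 m.
A = 0.546 × 2.06 = 1.12476 m².
Resultant F = γ·h_c·A = 16.01973 × 2.33 × 1.12476 = 41.9828 kN.
I_c = b·h³/12 = 0.546 × 2.06³/12 = 0.397753 m⁴.
Centre of pressure: y_p = y_c + I_c/(y_c·A) = 2.33 + 0.397753/(2.33 × 1.12476) = 2.33 + 0.151774 = 2.48177 m along the plane.
The resultant acts 1.03 + 0.151774 = 1.18177 m (along the plate) below the hinge at the top edge, so the moment about the hinge is M = F × 1.18177 = 41.9828 × 1.18177 = 49.614 kN·m.

M ≈ 49.61 kN·m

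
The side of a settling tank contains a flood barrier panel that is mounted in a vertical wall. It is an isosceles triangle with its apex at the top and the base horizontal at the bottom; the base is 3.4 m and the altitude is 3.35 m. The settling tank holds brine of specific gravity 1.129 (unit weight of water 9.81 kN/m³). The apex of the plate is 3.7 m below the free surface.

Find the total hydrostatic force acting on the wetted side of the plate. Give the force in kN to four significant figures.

γ = 1.129 × 9.81 = 11.07549 kN/m³.
With the apex up, the centroid sits 2h/3 = 2 × 3.35/3 = 2.23333 m below the apex, so the centroid depth is h_c = 3.7 + 2.23333 = 5.93333 m.
A = ½ × 3.4 × 3.35 = 5.695 m².
Resultant F = γ·h_c·A = 11.07549 × 5.93333 × 5.695 = 374.244 kN.

F ≈ 374.2 kN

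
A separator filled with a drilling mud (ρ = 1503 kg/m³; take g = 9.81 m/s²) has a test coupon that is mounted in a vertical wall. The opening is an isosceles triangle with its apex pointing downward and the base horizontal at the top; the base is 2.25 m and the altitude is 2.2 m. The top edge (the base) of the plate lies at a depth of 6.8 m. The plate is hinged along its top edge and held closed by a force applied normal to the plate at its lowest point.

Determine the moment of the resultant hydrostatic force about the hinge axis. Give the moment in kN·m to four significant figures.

γ = ρg = 1503 × 9.81 / 1000 = 14.74443 kN/m³.
With the apex down, the centroid sits h/3 = 2.2/3 = 0.733333 m below the base (the top edge), so the centroid depth is h_c = 6.8 + 0.733333 = 7.53333 m.
A = ½ × 2.25 × 2.2 = 2.475 m².
Resultant F = γ·h_c·A = 14.74443 × 7.53333 × 2.475 = 274.91 kN.
I_c = b·h³/36 = 2.25 × 2.2³/36 = 0.6655 m⁴.
Centre of pressure: y_p = y_c + I_c/(y_c·A) = 7.53333 + 0.6655/(7.53333 × 2.475) = 7.53333 + 0.0356932 = 7.56902 m along the plane.
The resultant acts 0.733333 + 0.0356932 = 0.769026 m (along the plate) below the hinge at the top edge, so the moment about the hinge is M = F × 0.769026 = 274.91 × 0.769026 = 211.413 kN·m.

M ≈ 211.4 kN·m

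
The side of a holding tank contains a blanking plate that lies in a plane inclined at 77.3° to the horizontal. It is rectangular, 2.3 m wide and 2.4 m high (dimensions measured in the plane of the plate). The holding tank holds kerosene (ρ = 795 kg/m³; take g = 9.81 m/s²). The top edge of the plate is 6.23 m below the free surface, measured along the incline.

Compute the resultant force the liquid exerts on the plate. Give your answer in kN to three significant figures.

F ≈ 312 kN

γ = ρg = 795 × 9.81 / 1000 = 7.79895 kN/m³.
Let θ = 77.3° be the plate's angle to the horizontal; measure y along the incline from where the plane meets the free surface. Vertical depth h = y·sinθ with sinθ = 0.975535.
The centroid lies 2.4/2 = 1.2 m below the top edge, so y_c = 6.23 + 1.2 = 7.43 m and h_c = 7.43 × 0.975535 = 7.24823 m.
A = 2.3 × 2.4 = 5.52 m².
Resultant F = γ·h_c·A = 7.79895 × 7.24823 × 5.52 = 312.038 kN.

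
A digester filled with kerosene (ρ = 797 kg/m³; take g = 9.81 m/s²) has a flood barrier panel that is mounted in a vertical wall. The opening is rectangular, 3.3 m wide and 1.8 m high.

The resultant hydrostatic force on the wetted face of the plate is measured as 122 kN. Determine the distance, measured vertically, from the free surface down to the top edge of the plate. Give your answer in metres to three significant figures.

γ = ρg = 797 × 9.81 / 1000 = 7.81857 kN/m³.
A = 3.3 × 1.8 = 5.94 m².
From F = γ·h_c·A, the centroid depth is h_c = 122/(7.81857 × 5.94) = 2.62692 m.
The centroid lies 1.8/2 = 0.9 m below the top edge, so the top edge sits at h_top = 2.62692 − 0.9 = 1.72692 m below the surface.

d_top ≈ 1.73 m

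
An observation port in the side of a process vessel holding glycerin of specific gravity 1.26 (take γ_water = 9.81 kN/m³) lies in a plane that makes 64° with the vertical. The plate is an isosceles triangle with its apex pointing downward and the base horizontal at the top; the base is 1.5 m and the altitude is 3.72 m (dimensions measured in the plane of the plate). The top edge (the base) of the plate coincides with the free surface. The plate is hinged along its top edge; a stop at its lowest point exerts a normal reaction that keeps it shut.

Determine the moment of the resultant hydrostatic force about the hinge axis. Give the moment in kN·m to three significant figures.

M ≈ 34.9 kN·m

γ = 1.26 × 9.81 = 12.3606 kN/m³.
The plate makes 64° with the vertical, i.e. θ = 90° − 64° = 26° to the horizontal. Measuring y along the incline from the free-surface line, vertical depth h = y·sinθ with sinθ = 0.438371.
With the apex down, the centroid sits h/3 = 3.72/3 = 1.24 m below the base (the top edge), so y_c = 1.24 m and h_c = 1.24 × 0.438371 = 0.54358 m.
A = ½ × 1.5 × 3.72 = 2.79 m².
Resultant F = γ·h_c·A = 12.3606 × 0.54358 × 2.79 = 18.7459 kN.
I_c = b·h³/36 = 1.5 × 3.72³/36 = 2.14495 m⁴.
Centre of pressure: y_p = y_c + I_c/(y_c·A) = 1.24 + 2.14495/(1.24 × 2.79) = 1.24 + 0.619999 = 1.86 m along the plane.
The resultant acts 1.24 + 0.619999 = 1.86 m (along the plate) below the hinge at the top edge, so the moment about the hinge is M = F × 1.86 = 18.7459 × 1.86 = 34.8674 kN·m.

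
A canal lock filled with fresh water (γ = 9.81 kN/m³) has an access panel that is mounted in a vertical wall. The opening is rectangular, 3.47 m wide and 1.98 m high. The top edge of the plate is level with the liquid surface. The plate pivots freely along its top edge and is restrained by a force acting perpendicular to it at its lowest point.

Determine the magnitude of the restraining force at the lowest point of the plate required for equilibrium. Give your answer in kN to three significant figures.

P ≈ 44.5 kN

γ = 9.81 kN/m³.
The centroid lies 1.98/2 = 0.99 m below the top edge, so the centroid depth is h_c = 0.99 m.
A = 3.47 × 1.98 = 6.8706 m².
Resultant F = γ·h_c·A = 9.81 × 0.99 × 6.8706 = 66.7266 kN.
I_c = b·h³/12 = 3.47 × 1.98³/12 = 2.24463 m⁴.
Centre of pressure: y_p = y_c + I_c/(y_c·A) = 0.99 + 2.24463/(0.99 × 6.8706) = 0.99 + 0.330001 = 1.32 m along the plane.
The resultant acts 0.99 + 0.330001 = 1.32 m (along the plate) below the hinge at the top edge, so the moment about the hinge is M = F × 1.32 = 66.7266 × 1.32 = 88.0791 kN·m.
A normal force at the bottom, 1.98 m from the hinge, must supply this moment: P = 88.0791/1.98 = 44.4844 kN.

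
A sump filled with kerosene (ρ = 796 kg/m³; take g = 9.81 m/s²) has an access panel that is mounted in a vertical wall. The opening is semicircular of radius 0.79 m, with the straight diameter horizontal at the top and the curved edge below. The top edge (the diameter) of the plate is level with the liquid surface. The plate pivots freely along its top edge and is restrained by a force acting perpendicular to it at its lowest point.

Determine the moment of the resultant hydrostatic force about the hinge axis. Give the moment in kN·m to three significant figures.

M ≈ 1.19 kN·m

γ = ρg = 796 × 9.81 / 1000 = 7.80876 kN/m³.
The centroid of a semicircle lies 4r/(3π) = 0.335286 m from the diameter, here below the top edge, so the centroid depth is h_c = 0.335286 m.
A = πr²/2 = π × 0.79²/2 = 0.980334 m².
Resultant F = γ·h_c·A = 7.80876 × 0.335286 × 0.980334 = 2.56668 kN.
I_c = (π/8 − 8/(9π))·r⁴ = 0.109757 × 0.79⁴ = 0.0427504 m⁴.
Centre of pressure: y_p = y_c + I_c/(y_c·A) = 0.335286 + 0.0427504/(0.335286 × 0.980334) = 0.335286 + 0.130062 = 0.465348 m along the plane.
The resultant acts 0.335286 + 0.130062 = 0.465348 m (along the plate) below the hinge at the top edge, so the moment about the hinge is M = F × 0.465348 = 2.56668 × 0.465348 = 1.1944 kN·m.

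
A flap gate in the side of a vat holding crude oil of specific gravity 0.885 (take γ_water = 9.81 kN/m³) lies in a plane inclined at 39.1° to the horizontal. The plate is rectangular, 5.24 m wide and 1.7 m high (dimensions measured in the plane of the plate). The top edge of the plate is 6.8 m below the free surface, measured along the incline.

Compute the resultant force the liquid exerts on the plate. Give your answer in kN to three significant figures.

γ = 0.885 × 9.81 = 8.68185 kN/m³.
Let θ = 39.1° be the plate's angle to the horizontal; measure y along the incline from where the plane meets the free surface. Vertical depth h = y·sinθ with sinθ = 0.630676.
The centroid lies 1.7/2 = 0.85 m below the top edge, so y_c = 6.8 + 0.85 = 7.65 m and h_c = 7.65 × 0.630676 = 4.82467 m.
A = 5.24 × 1.7 = 8.908 m².
Resultant F = γ·h_c·A = 8.68185 × 4.82467 × 8.908 = 373.13 kN.

F ≈ 373 kN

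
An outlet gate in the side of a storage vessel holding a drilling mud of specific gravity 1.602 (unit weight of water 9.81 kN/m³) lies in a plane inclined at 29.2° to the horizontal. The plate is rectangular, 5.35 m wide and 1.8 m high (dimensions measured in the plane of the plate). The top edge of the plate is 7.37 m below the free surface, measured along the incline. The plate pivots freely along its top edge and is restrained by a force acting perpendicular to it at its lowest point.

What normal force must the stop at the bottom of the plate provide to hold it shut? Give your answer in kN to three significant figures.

γ = 1.602 × 9.81 = 15.71562 kN/m³.
Let θ = 29.2° be the plate's angle to the horizontal; measure y along the incline from where the plane meets the free surface. Vertical depth h = y·sinθ with sinθ = 0.487860.
The centroid lies 1.8/2 = 0.9 m below the top edge, so y_c = 7.37 + 0.9 = 8.27 m and h_c = 8.27 × 0.487860 = 4.0346 m.
A = 5.35 × 1.8 = 9.63 m².
Resultant F = γ·h_c·A = 15.71562 × 4.0346 × 9.63 = 610.602 kN.
I_c = b·h³/12 = 5.35 × 1.8³/12 = 2.6001 m⁴.
Centre of pressure: y_p = y_c + I_c/(y_c·A) = 8.27 + 2.6001/(8.27 × 9.63) = 8.27 + 0.0326481 = 8.30265 m along the plane.
The resultant acts 0.9 + 0.0326481 = 0.932648 m (along the plate) below the hinge at the top edge, so the moment about the hinge is M = F × 0.932648 = 610.602 × 0.932648 = 569.477 kN·m.
A normal force at the bottom, 1.8 m from the hinge, must supply this moment: P = 569.477/1.8 = 316.376 kN.

P ≈ 316 kN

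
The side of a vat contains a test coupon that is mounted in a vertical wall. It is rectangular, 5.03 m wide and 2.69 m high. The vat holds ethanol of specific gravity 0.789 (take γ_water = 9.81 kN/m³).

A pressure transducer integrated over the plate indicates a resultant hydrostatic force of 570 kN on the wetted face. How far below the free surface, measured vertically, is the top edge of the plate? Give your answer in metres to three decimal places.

γ = 0.789 × 9.81 = 7.74009 kN/m³.
A = 5.03 × 2.69 = 13.5307 m².
From F = γ·h_c·A, the centroid depth is h_c = 570/(7.74009 × 13.5307) = 5.44263 m.
The centroid lies 2.69/2 = 1.345 m below the top edge, so the top edge sits at h_top = 5.44263 − 1.345 = 4.09763 m below the surface.

d_top ≈ 4.098 m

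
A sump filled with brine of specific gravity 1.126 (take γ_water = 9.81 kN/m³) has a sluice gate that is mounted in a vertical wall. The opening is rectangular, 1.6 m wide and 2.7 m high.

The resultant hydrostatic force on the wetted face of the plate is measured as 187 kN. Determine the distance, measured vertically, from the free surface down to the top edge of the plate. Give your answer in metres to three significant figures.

d_top ≈ 2.57 m

γ = 1.126 × 9.81 = 11.04606 kN/m³.
A = 1.6 × 2.7 = 4.32 m².
From F = γ·h_c·A, the centroid depth is h_c = 187/(11.04606 × 4.32) = 3.91878 m.
The centroid lies 2.7/2 = 1.35 m below the top edge, so the top edge sits at h_top = 3.91878 − 1.35 = 2.56878 m below the surface.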